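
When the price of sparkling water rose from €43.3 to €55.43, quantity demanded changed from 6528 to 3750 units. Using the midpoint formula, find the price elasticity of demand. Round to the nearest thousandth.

%Δq = (3750 − 6528)/[(6528 + 3750)/2] = -2778/5139 ≈ -0.5406.
%Δp = (55.43 − 43.3)/[(43.3 + 55.43)/2] = 12.13/49.365 ≈ 0.2457.
Arc elasticity E = %Δq/%Δp ≈ -0.5406/0.2457 ≈ -2.200.
|E| > 1: demand is elastic over this range.

-2.200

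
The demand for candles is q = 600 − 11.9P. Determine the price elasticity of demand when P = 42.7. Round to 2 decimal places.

-5.53

At P = 42.7, q = 91.87.
dq/dP = −11.9.
Point elasticity E = (dq/dP)·(P/q) = -11.9 × 42.7/91.87 ≈ -5.53.
|E| > 1, so demand is elastic at this price.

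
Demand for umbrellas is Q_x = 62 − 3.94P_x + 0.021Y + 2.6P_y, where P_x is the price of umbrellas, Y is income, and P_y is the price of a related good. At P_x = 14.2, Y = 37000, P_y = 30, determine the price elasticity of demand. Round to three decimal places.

At the given point, Q_x = 62 − 3.94(14.2) + 0.021(37000) + 2.6(30) = 62 − 55.948 + 777 + 78 = 861.052.
∂Q_x/∂P_x = −3.94, so E_p = (−3.94)·(14.2/861.052) ≈ -0.065.
|E_p| < 1: demand is inelastic.

-0.065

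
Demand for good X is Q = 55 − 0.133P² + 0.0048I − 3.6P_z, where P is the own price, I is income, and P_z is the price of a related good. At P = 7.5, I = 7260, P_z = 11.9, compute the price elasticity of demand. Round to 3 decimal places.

-0.379

At the given point, Q = 55 − 0.133(7.5)² + 0.0048(7260) − 3.6(11.9) = 55 − 7.4813 + 34.848 − 42.84 = 39.5268.
∂Q/∂P = −2·0.133·P = -1.995, so E_p = -1.995·(7.5/39.5268) ≈ -0.379.
|E_p| < 1: demand is inelastic.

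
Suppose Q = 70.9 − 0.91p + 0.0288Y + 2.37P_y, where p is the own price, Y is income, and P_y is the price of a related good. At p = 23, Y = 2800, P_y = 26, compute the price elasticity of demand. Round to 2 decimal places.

Substituting, Q = 70.9 − 0.91(23) + 0.0288(2800) + 2.37(26) = 70.9 − 20.93 + 80.64 + 61.62 = 192.23.
∂Q/∂p = −0.91, so E_p = (−0.91)·(23/192.23) ≈ -0.11.
|E_p| < 1: demand is inelastic.

-0.11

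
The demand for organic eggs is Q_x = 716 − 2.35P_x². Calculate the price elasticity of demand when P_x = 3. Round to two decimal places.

At P_x = 3, Q_x = 694.85.
dQ_x/dP_x = −2·2.35·P_x = −14.1.
Point elasticity E = (dQ_x/dP_x)·(P_x/Q_x) = -14.1 × 3/694.85 ≈ -0.06.
|E| < 1, so demand is inelastic at this price.

-0.06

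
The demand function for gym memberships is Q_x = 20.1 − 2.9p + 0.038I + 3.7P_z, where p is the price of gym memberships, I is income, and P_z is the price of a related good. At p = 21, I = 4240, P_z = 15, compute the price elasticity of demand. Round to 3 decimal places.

At the given point, Q_x = 20.1 − 2.9(21) + 0.038(4240) + 3.7(15) = 20.1 − 60.9 + 161.12 + 55.5 = 175.82.
∂Q_x/∂p = −2.9, so E_p = (−2.9)·(21/175.82) ≈ -0.346.
|E_p| < 1: demand is inelastic.

-0.346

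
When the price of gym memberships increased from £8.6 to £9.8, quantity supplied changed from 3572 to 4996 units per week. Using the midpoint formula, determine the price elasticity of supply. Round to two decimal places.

2.55

%ΔQ = (4996 − 3572)/[(3572 + 4996)/2] = 1424/4284 ≈ 0.3324.
%Δp = (9.8 − 8.6)/[(8.6 + 9.8)/2] = 1.2/9.2 ≈ 0.1304.
Arc elasticity E = %ΔQ/%Δp ≈ 0.3324/0.1304 ≈ 2.55.
|E| > 1: supply is elastic over this range.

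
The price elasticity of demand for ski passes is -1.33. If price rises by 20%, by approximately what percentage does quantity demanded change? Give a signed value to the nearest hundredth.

-26.60

%ΔQ ≈ E × %ΔP = (-1.33) × (20%) = -26.60%.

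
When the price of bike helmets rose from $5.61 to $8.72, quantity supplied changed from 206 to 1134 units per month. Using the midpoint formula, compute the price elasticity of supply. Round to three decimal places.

3.191

%ΔQ = (1134 − 206)/[(206 + 1134)/2] = 928/670 ≈ 1.3851.
%ΔP = (8.72 − 5.61)/[(5.61 + 8.72)/2] = 3.11/7.165 ≈ 0.4341.
Arc elasticity E = %ΔQ/%ΔP ≈ 1.3851/0.4341 ≈ 3.191.
|E| > 1: supply is elastic over this range.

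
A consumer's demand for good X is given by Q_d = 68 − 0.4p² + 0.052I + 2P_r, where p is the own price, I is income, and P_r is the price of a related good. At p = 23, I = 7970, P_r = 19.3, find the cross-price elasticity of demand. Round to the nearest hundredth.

0.12

First evaluate Q_d: 68 − 0.4(23)² + 0.052(7970) + 2(19.3) = 68 − 211.6 + 414.44 + 38.6 = 309.44.
∂Q_d/∂P_r = +2, so E_xy = 2·(19.3/309.44) ≈ 0.12.
E_xy > 0: the goods are substitutes.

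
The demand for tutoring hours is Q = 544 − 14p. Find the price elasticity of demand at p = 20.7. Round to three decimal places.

At p = 20.7, Q = 254.2.
dQ/dp = −14.
Point elasticity E = (dQ/dp)·(p/Q) = -14 × 20.7/254.2 ≈ -1.140.
|E| > 1, so demand is elastic at this price.

-1.140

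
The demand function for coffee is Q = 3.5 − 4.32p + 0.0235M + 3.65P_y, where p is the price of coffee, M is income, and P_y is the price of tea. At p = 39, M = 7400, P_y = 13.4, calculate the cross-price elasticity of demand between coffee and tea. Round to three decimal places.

First evaluate Q: 3.5 − 4.32(39) + 0.0235(7400) + 3.65(13.4) = 3.5 − 168.48 + 173.9 + 48.91 = 57.83.
∂Q/∂P_y = +3.65, so E_xy = 3.65·(13.4/57.83) ≈ 0.846.
E_xy > 0: the goods are substitutes.

0.846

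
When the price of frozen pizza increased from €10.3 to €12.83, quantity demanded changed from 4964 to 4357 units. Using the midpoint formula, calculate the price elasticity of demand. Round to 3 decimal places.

%ΔQ = (4357 − 4964)/[(4964 + 4357)/2] = -607/4660.5 ≈ -0.1302.
%Δp = (12.83 − 10.3)/[(10.3 + 12.83)/2] = 2.53/11.565 ≈ 0.2188.
Arc elasticity E = %ΔQ/%Δp ≈ -0.1302/0.2188 ≈ -0.595.
|E| < 1: demand is inelastic over this range.

-0.595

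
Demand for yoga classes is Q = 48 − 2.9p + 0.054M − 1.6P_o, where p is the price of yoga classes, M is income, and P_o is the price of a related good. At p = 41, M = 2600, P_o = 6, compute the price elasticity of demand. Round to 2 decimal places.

Q = 48 − 2.9(41) + 0.054(2600) − 1.6(6) = 48 − 118.9 + 140.4 − 9.6 = 59.9.
∂Q/∂p = −2.9, so E_p = (−2.9)·(41/59.9) ≈ -1.98.
|E_p| > 1: demand is elastic.

-1.98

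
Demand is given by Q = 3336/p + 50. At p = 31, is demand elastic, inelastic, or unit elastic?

inelastic

At p = 31, Q = 157.6129.
dQ/dp = −3336/p² = −3.4714.
Point elasticity E = (dQ/dp)·(p/Q) = -3.4714 × 31/157.6129 ≈ -0.683.
|E| ≈ 0.683 < 1, so demand is inelastic.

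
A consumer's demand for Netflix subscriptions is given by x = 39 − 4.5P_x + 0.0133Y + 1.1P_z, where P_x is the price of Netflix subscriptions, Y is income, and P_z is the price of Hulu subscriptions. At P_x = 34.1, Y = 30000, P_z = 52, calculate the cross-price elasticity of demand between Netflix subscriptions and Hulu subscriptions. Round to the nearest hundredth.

0.17

Substituting, x = 39 − 4.5(34.1) + 0.0133(30000) + 1.1(52) = 39 − 153.45 + 399 + 57.2 = 341.75.
∂x/∂P_z = +1.1, so E_xy = 1.1·(52/341.75) ≈ 0.17.
E_xy > 0: the goods are substitutes.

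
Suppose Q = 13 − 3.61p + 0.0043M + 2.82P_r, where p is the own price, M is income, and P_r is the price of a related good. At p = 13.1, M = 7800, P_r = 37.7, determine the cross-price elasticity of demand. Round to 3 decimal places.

1.007

Q = 13 − 3.61(13.1) + 0.0043(7800) + 2.82(37.7) = 13 − 47.291 + 33.54 + 106.314 = 105.563.
∂Q/∂P_r = +2.82, so E_xy = 2.82·(37.7/105.563) ≈ 1.007.
E_xy > 0: the goods are substitutes.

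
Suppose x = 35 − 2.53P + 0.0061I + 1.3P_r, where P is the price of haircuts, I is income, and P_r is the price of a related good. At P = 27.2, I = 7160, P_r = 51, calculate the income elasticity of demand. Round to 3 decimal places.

First evaluate x: 35 − 2.53(27.2) + 0.0061(7160) + 1.3(51) = 35 − 68.816 + 43.676 + 66.3 = 76.16.
∂x/∂I = +0.0061, so E_I = 0.0061·(7160/76.16) ≈ 0.573.
E_I ∈ (0,1): normal good (necessity).

0.573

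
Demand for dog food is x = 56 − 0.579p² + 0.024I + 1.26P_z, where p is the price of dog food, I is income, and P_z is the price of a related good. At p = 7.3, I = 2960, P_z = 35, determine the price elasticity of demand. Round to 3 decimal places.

-0.440

Evaluating quantity at (p, I, P_z) gives x = 56 − 0.579(7.3)² + 0.024(2960) + 1.26(35) = 56 − 30.8549 + 71.04 + 44.1 = 140.2851.
∂x/∂p = −2·0.579·p = -8.4534, so E_p = -8.4534·(7.3/140.2851) ≈ -0.440.
|E_p| < 1: demand is inelastic.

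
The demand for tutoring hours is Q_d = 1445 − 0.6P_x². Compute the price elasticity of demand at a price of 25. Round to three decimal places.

-0.701

At P_x = 25, Q_d = 1070.
dQ_d/dP_x = −2·0.6·P_x = −30.
Point elasticity E = (dQ_d/dP_x)·(P_x/Q_d) = -30 × 25/1070 ≈ -0.701.
|E| < 1, so demand is inelastic at this price.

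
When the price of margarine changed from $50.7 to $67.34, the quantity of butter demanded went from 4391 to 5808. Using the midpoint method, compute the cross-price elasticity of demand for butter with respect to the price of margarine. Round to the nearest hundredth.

%ΔQ_x = (5808 − 4391)/[(4391+5808)/2] = 1417/5099.5 ≈ 0.2779.
%ΔP_y = (67.34 − 50.7)/[(50.7+67.34)/2] ≈ 0.2819.
E_xy = 0.2779/0.2819 ≈ 0.99.
E_xy > 0, so butter and margarine are substitutes.

0.99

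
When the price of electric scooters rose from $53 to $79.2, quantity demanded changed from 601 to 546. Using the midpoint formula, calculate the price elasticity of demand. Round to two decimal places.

%Δq = (546 − 601)/[(601 + 546)/2] = -55/573.5 ≈ -0.0959.
%ΔP = (79.2 − 53)/[(53 + 79.2)/2] = 26.2/66.1 ≈ 0.3964.
Arc elasticity E = %Δq/%ΔP ≈ -0.0959/0.3964 ≈ -0.24.
|E| < 1: demand is inelastic over this range.

-0.24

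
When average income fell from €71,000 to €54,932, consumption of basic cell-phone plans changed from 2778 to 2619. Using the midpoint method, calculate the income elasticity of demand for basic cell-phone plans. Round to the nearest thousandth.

%ΔQ = (2619 − 2778)/[(2778+2619)/2] = -159/2698.5 ≈ -0.0589.
%ΔI = (54,932 − 71,000)/[(71,000+54,932)/2] = -16068/62966 ≈ -0.2552.
E_I = %ΔQ/%ΔI ≈ 0.231.
E_I ∈ (0,1): normal good (necessity).

0.231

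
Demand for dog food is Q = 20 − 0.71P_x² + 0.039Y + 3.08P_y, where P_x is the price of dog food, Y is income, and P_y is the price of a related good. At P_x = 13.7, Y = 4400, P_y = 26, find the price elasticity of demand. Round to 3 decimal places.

At the given point, Q = 20 − 0.71(13.7)² + 0.039(4400) + 3.08(26) = 20 − 133.2599 + 171.6 + 80.08 = 138.4201.
∂Q/∂P_x = −2·0.71·P_x = -19.454, so E_p = -19.454·(13.7/138.4201) ≈ -1.925.
|E_p| > 1: demand is elastic.

-1.925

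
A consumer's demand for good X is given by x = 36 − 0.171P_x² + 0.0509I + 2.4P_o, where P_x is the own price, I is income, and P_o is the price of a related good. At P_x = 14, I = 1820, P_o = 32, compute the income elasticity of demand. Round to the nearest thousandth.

0.539

x = 36 − 0.171(14)² + 0.0509(1820) + 2.4(32) = 36 − 33.516 + 92.638 + 76.8 = 171.922.
∂x/∂I = +0.0509, so E_I = 0.0509·(1820/171.922) ≈ 0.539.
E_I ∈ (0,1): normal good (necessity).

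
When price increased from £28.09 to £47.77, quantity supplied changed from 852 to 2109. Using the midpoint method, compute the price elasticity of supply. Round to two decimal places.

1.64

%ΔQ = (2109 − 852)/[(852 + 2109)/2] = 1257/1480.5 ≈ 0.8490.
%ΔP = (47.77 − 28.09)/[(28.09 + 47.77)/2] = 19.68/37.93 ≈ 0.5189.
Arc elasticity E = %ΔQ/%ΔP ≈ 0.8490/0.5189 ≈ 1.64.
|E| > 1: supply is elastic over this range.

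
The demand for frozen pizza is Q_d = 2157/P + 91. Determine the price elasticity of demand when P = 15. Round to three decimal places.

-0.612

At P = 15, Q_d = 234.8.
dQ_d/dP = −2157/P² = −9.5867.
Point elasticity E = (dQ_d/dP)·(P/Q_d) = -9.5867 × 15/234.8 ≈ -0.612.
|E| < 1, so demand is inelastic at this price.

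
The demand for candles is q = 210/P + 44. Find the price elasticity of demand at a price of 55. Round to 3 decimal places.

At P = 55, q = 47.8182.
dq/dP = −210/P² = −0.0694.
Point elasticity E = (dq/dP)·(P/q) = -0.0694 × 55/47.8182 ≈ -0.080.
|E| < 1, so demand is inelastic at this price.

-0.080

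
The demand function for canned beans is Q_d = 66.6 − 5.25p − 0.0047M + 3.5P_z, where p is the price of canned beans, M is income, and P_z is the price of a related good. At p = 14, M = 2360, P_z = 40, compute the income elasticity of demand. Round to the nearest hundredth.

Substituting, Q_d = 66.6 − 5.25(14) − 0.0047(2360) + 3.5(40) = 66.6 − 73.5 − 11.092 + 140 = 122.008.
∂Q_d/∂M = −0.0047, so E_I = -0.0047·(2360/122.008) ≈ -0.09.
E_I < 0: inferior good.

-0.09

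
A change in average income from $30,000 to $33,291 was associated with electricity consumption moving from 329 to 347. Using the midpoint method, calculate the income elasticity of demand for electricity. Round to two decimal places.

%ΔQ = (347 − 329)/[(329+347)/2] = 18/338 ≈ 0.0533.
%ΔM = (33,291 − 30,000)/[(30,000+33,291)/2] = 3291/31645.5 ≈ 0.1040.
E_I = %ΔQ/%ΔM ≈ 0.51.
E_I ∈ (0,1): normal good (necessity).

0.51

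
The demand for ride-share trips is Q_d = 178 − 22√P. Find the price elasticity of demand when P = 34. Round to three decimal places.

At P = 34, Q_d = 49.7191.
dQ_d/dP = −22/(2√P) = −22/(2·5.831).
Point elasticity E = (dQ_d/dP)·(P/Q_d) = -1.8865 × 34/49.7191 ≈ -1.290.
|E| > 1, so demand is elastic at this price.

-1.290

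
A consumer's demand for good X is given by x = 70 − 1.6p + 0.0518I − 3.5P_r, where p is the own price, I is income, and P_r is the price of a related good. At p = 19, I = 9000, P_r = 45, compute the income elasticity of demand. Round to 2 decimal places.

Evaluating quantity at (p, I, P_r) gives x = 70 − 1.6(19) + 0.0518(9000) − 3.5(45) = 70 − 30.4 + 466.2 − 157.5 = 348.3.
∂x/∂I = +0.0518, so E_I = 0.0518·(9000/348.3) ≈ 1.34.
E_I > 1: normal good (luxury).

1.34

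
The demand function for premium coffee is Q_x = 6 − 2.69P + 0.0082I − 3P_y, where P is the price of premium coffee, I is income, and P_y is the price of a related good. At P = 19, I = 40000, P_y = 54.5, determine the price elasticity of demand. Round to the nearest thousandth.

Q_x = 6 − 2.69(19) + 0.0082(40000) − 3(54.5) = 6 − 51.11 + 328 − 163.5 = 119.39.
∂Q_x/∂P = −2.69, so E_p = (−2.69)·(19/119.39) ≈ -0.428.
|E_p| < 1: demand is inelastic.

-0.428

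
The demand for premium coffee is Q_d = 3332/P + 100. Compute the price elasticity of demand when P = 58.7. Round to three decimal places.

-0.362

At P = 58.7, Q_d = 156.7632.
dQ_d/dP = −3332/P² = −0.967.
Point elasticity E = (dQ_d/dP)·(P/Q_d) = -0.967 × 58.7/156.7632 ≈ -0.362.
|E| < 1, so demand is inelastic at this price.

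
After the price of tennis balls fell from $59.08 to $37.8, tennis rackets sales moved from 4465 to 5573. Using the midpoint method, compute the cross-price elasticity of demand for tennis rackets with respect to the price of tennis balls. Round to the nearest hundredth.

%ΔQ_x = (5573 − 4465)/[(4465+5573)/2] = 1108/5019 ≈ 0.2208.
%ΔP_y = (37.8 − 59.08)/[(59.08+37.8)/2] ≈ -0.4393.
E_xy = 0.2208/-0.4393 ≈ -0.50.
E_xy < 0, so tennis rackets and tennis balls are complements.

-0.50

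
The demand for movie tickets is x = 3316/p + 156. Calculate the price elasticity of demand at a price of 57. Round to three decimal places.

At p = 57, x = 214.1754.
dx/dp = −3316/p² = −1.0206.
Point elasticity E = (dx/dp)·(p/x) = -1.0206 × 57/214.1754 ≈ -0.272.
|E| < 1, so demand is inelastic at this price.

-0.272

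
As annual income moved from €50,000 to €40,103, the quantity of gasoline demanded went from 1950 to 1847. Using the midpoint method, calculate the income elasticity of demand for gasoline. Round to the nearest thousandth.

%ΔQ = (1847 − 1950)/[(1950+1847)/2] = -103/1898.5 ≈ -0.0543.
%ΔI = (40,103 − 50,000)/[(50,000+40,103)/2] = -9897/45051.5 ≈ -0.2197.
E_I = %ΔQ/%ΔI ≈ 0.247.
E_I ∈ (0,1): normal good (necessity).

0.247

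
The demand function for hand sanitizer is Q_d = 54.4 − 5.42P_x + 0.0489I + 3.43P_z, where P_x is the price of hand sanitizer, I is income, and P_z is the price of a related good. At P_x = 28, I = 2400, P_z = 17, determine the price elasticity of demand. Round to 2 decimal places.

-1.94

At the given point, Q_d = 54.4 − 5.42(28) + 0.0489(2400) + 3.43(17) = 54.4 − 151.76 + 117.36 + 58.31 = 78.31.
∂Q_d/∂P_x = −5.42, so E_p = (−5.42)·(28/78.31) ≈ -1.94.
|E_p| > 1: demand is elastic.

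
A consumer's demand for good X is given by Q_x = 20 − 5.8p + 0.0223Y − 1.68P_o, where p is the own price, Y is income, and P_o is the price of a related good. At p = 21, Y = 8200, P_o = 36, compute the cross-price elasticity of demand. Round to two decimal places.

-2.94

At the given point, Q_x = 20 − 5.8(21) + 0.0223(8200) − 1.68(36) = 20 − 121.8 + 182.86 − 60.48 = 20.58.
∂Q_x/∂P_o = −1.68, so E_xy = -1.68·(36/20.58) ≈ -2.94.
E_xy < 0: the goods are complements.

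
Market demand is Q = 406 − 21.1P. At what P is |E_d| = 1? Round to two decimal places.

9.62

For linear demand Q = a − bP, E = −bP/(a − bP). |E| = 1 ⇒ bP = a − bP ⇒ P = a/(2b).
P = 406/(2·21.1) ≈ 9.62.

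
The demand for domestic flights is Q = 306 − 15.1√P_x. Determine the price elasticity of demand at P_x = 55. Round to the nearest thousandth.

-0.289

At P_x = 55, Q = 194.0154.
dQ/dP_x = −15.1/(2√P_x) = −15.1/(2·7.4162).
Point elasticity E = (dQ/dP_x)·(P_x/Q) = -1.018 × 55/194.0154 ≈ -0.289.
|E| < 1, so demand is inelastic at this price.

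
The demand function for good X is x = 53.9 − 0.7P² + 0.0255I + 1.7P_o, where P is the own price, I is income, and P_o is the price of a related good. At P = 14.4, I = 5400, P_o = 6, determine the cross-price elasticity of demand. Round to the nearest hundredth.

0.18

At the given point, x = 53.9 − 0.7(14.4)² + 0.0255(5400) + 1.7(6) = 53.9 − 145.152 + 137.7 + 10.2 = 56.648.
∂x/∂P_o = +1.7, so E_xy = 1.7·(6/56.648) ≈ 0.18.
E_xy > 0: the goods are substitutes.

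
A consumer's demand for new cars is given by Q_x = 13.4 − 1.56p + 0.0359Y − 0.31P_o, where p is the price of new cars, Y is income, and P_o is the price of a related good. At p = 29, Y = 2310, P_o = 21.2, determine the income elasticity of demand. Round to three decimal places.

1.863

Substituting, Q_x = 13.4 − 1.56(29) + 0.0359(2310) − 0.31(21.2) = 13.4 − 45.24 + 82.929 − 6.572 = 44.517.
∂Q_x/∂Y = +0.0359, so E_I = 0.0359·(2310/44.517) ≈ 1.863.
E_I > 1: normal good (luxury).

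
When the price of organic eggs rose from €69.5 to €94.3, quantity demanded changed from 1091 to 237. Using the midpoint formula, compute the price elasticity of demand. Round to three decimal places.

%Δq = (237 − 1091)/[(1091 + 237)/2] = -854/664 ≈ -1.2861.
%ΔP = (94.3 − 69.5)/[(69.5 + 94.3)/2] = 24.8/81.9 ≈ 0.3028.
Arc elasticity E = %Δq/%ΔP ≈ -1.2861/0.3028 ≈ -4.247.
|E| > 1: demand is elastic over this range.

-4.247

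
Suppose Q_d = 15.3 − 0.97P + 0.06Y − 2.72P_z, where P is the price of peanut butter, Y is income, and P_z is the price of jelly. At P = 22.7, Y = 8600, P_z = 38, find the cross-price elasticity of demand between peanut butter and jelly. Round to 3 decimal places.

At the given point, Q_d = 15.3 − 0.97(22.7) + 0.06(8600) − 2.72(38) = 15.3 − 22.019 + 516 − 103.36 = 405.921.
∂Q_d/∂P_z = −2.72, so E_xy = -2.72·(38/405.921) ≈ -0.255.
E_xy < 0: the goods are complements.

-0.255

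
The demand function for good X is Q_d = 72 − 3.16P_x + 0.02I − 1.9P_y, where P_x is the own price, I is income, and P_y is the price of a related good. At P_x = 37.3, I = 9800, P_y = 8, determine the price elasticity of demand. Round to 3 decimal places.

-0.874

Evaluating quantity at (P_x, I, P_y) gives Q_d = 72 − 3.16(37.3) + 0.02(9800) − 1.9(8) = 72 − 117.868 + 196 − 15.2 = 134.932.
∂Q_d/∂P_x = −3.16, so E_p = (−3.16)·(37.3/134.932) ≈ -0.874.
|E_p| < 1: demand is inelastic.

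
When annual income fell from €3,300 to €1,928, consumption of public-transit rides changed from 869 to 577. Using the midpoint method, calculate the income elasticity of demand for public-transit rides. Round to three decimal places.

%ΔQ = (577 − 869)/[(869+577)/2] = -292/723 ≈ -0.4039.
%ΔI = (1,928 − 3,300)/[(3,300+1,928)/2] = -1372/2614 ≈ -0.5249.
E_I = %ΔQ/%ΔI ≈ 0.769.
E_I ∈ (0,1): normal good (necessity).

0.769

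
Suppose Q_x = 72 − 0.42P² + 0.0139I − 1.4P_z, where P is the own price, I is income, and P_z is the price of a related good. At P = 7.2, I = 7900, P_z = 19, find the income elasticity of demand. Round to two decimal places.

0.82

Q_x = 72 − 0.42(7.2)² + 0.0139(7900) − 1.4(19) = 72 − 21.7728 + 109.81 − 26.6 = 133.4372.
∂Q_x/∂I = +0.0139, so E_I = 0.0139·(7900/133.4372) ≈ 0.82.
E_I ∈ (0,1): normal good (necessity).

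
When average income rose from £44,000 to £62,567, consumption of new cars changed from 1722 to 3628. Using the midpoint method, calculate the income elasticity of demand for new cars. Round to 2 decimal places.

%ΔQ = (3628 − 1722)/[(1722+3628)/2] = 1906/2675 ≈ 0.7125.
%ΔM = (62,567 − 44,000)/[(44,000+62,567)/2] = 18567/53283.5 ≈ 0.3485.
E_I = %ΔQ/%ΔM ≈ 2.04.
E_I > 1: normal good (luxury).

2.04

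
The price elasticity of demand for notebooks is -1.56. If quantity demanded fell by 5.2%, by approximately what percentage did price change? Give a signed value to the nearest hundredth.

3.33

%ΔQ ≈ E × %ΔP ⇒ %ΔP = %ΔQ / E = (-5.2%)/(-1.56) ≈ 3.33%.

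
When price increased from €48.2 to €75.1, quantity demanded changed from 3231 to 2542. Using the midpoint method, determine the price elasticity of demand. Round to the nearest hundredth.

-0.55

%Δq = (2542 − 3231)/[(3231 + 2542)/2] = -689/2886.5 ≈ -0.2387.
%ΔP = (75.1 − 48.2)/[(48.2 + 75.1)/2] = 26.9/61.65 ≈ 0.4363.
Arc elasticity E = %Δq/%ΔP ≈ -0.2387/0.4363 ≈ -0.55.
|E| < 1: demand is inelastic over this range.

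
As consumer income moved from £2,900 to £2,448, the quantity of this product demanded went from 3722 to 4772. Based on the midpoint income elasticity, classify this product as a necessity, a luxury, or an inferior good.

inferior

%ΔQ = (4772 − 3722)/[(3722+4772)/2] = 1050/4247 ≈ 0.2472.
%ΔI = (2,448 − 2,900)/[(2,900+2,448)/2] = -452/2674 ≈ -0.1690.
E_I = %ΔQ/%ΔI ≈ -1.463.
E_I < 0: inferior good.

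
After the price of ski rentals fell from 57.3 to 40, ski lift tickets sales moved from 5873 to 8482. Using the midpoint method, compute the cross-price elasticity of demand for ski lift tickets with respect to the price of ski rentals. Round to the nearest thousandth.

-1.022

%ΔQ_x = (8482 − 5873)/[(5873+8482)/2] = 2609/7177.5 ≈ 0.3635.
%ΔP_y = (40 − 57.3)/[(57.3+40)/2] ≈ -0.3556.
E_xy = 0.3635/-0.3556 ≈ -1.022.
E_xy < 0, so ski lift tickets and ski rentals are complements.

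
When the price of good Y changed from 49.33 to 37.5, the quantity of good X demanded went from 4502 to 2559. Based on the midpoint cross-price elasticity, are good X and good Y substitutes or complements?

substitutes

%ΔQ_x = (2559 − 4502)/[(4502+2559)/2] = -1943/3530.5 ≈ -0.5503.
%ΔP_y = (37.5 − 49.33)/[(49.33+37.5)/2] ≈ -0.2725.
E_xy = -0.5503/-0.2725 ≈ 2.020.
E_xy > 0, so the goods are substitutes.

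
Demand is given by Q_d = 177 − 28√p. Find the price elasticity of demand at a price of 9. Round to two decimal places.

-0.45

At p = 9, Q_d = 93.
dQ_d/dp = −28/(2√p) = −28/(2·3).
Point elasticity E = (dQ_d/dp)·(p/Q_d) = -4.6667 × 9/93 ≈ -0.45.
|E| < 1, so demand is inelastic at this price.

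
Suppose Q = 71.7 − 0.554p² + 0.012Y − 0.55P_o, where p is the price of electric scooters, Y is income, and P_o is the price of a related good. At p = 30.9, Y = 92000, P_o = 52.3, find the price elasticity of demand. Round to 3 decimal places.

Substituting, Q = 71.7 − 0.554(30.9)² + 0.012(92000) − 0.55(52.3) = 71.7 − 528.9647 + 1104 − 28.765 = 617.9703.
∂Q/∂p = −2·0.554·p = -34.2372, so E_p = -34.2372·(30.9/617.9703) ≈ -1.712.
|E_p| > 1: demand is elastic.

-1.712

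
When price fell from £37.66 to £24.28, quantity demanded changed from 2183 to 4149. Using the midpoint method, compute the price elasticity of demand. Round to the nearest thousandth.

%ΔQ = (4149 − 2183)/[(2183 + 4149)/2] = 1966/3166 ≈ 0.6210.
%Δp = (24.28 − 37.66)/[(37.66 + 24.28)/2] = -13.38/30.97 ≈ -0.4320.
Arc elasticity E = %ΔQ/%Δp ≈ 0.6210/-0.4320 ≈ -1.437.
|E| > 1: demand is elastic over this range.

-1.437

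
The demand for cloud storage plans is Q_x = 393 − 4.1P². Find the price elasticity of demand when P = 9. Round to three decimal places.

At P = 9, Q_x = 60.9.
dQ_x/dP = −2·4.1·P = −73.8.
Point elasticity E = (dQ_x/dP)·(P/Q_x) = -73.8 × 9/60.9 ≈ -10.906.
|E| > 1, so demand is elastic at this price.

-10.906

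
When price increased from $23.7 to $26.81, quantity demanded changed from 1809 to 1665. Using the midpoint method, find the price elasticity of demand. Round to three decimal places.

-0.673

%ΔQ = (1665 − 1809)/[(1809 + 1665)/2] = -144/1737 ≈ -0.0829.
%ΔP = (26.81 − 23.7)/[(23.7 + 26.81)/2] = 3.11/25.255 ≈ 0.1231.
Arc elasticity E = %ΔQ/%ΔP ≈ -0.0829/0.1231 ≈ -0.673.
|E| < 1: demand is inelastic over this range.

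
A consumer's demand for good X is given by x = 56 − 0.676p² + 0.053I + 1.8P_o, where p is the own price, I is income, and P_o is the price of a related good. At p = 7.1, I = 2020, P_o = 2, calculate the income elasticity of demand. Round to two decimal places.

First evaluate x: 56 − 0.676(7.1)² + 0.053(2020) + 1.8(2) = 56 − 34.0772 + 107.06 + 3.6 = 132.5828.
∂x/∂I = +0.053, so E_I = 0.053·(2020/132.5828) ≈ 0.81.
E_I ∈ (0,1): normal good (necessity).

0.81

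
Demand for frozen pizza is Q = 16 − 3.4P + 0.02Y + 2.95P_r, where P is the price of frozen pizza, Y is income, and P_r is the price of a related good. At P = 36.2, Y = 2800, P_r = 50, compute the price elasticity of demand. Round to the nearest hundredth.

-1.28

First evaluate Q: 16 − 3.4(36.2) + 0.02(2800) + 2.95(50) = 16 − 123.08 + 56 + 147.5 = 96.42.
∂Q/∂P = −3.4, so E_p = (−3.4)·(36.2/96.42) ≈ -1.28.
|E_p| > 1: demand is elastic.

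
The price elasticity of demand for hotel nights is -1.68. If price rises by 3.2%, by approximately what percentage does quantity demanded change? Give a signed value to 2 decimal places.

-5.38

%ΔQ ≈ E × %ΔP = (-1.68) × (3.2%) ≈ -5.38%.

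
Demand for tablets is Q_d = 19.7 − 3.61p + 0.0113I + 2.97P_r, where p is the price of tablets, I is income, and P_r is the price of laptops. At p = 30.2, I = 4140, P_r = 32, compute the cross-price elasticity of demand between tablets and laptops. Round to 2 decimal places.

1.81

Q_d = 19.7 − 3.61(30.2) + 0.0113(4140) + 2.97(32) = 19.7 − 109.022 + 46.782 + 95.04 = 52.5.
∂Q_d/∂P_r = +2.97, so E_xy = 2.97·(32/52.5) ≈ 1.81.
E_xy > 0: the goods are substitutes.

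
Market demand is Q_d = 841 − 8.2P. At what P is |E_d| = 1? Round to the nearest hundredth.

51.28

For linear demand Q_d = a − bP, E = −bP/(a − bP). |E| = 1 ⇒ bP = a − bP ⇒ P = a/(2b).
P = 841/(2·8.2) ≈ 51.28.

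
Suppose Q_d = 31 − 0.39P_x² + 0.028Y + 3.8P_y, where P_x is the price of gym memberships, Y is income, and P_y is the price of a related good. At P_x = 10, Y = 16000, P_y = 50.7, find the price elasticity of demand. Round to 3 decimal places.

-0.123

First evaluate Q_d: 31 − 0.39(10)² + 0.028(16000) + 3.8(50.7) = 31 − 39 + 448 + 192.66 = 632.66.
∂Q_d/∂P_x = −2·0.39·P_x = -7.8, so E_p = -7.8·(10/632.66) ≈ -0.123.
|E_p| < 1: demand is inelastic.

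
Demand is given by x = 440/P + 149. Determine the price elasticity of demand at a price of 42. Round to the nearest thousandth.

At P = 42, x = 159.4762.
dx/dP = −440/P² = −0.2494.
Point elasticity E = (dx/dP)·(P/x) = -0.2494 × 42/159.4762 ≈ -0.066.
|E| < 1, so demand is inelastic at this price.

-0.066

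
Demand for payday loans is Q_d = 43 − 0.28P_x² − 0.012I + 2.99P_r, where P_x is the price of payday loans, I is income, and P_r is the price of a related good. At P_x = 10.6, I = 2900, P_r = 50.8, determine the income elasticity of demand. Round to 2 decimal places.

First evaluate Q_d: 43 − 0.28(10.6)² − 0.012(2900) + 2.99(50.8) = 43 − 31.4608 − 34.8 + 151.892 = 128.6312.
∂Q_d/∂I = −0.012, so E_I = -0.012·(2900/128.6312) ≈ -0.27.
E_I < 0: inferior good.

-0.27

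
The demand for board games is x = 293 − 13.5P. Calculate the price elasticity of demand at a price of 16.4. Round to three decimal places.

-3.092

At P = 16.4, x = 71.6.
dx/dP = −13.5.
Point elasticity E = (dx/dP)·(P/x) = -13.5 × 16.4/71.6 ≈ -3.092.
|E| > 1, so demand is elastic at this price.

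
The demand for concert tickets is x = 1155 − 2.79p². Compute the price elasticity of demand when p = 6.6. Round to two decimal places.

-0.24

At p = 6.6, x = 1033.4676.
dx/dp = −2·2.79·p = −36.828.
Point elasticity E = (dx/dp)·(p/x) = -36.828 × 6.6/1033.4676 ≈ -0.24.
|E| < 1, so demand is inelastic at this price.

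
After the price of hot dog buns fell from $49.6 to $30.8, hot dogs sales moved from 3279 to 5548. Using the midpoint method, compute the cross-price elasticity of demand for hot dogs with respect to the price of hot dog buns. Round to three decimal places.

%ΔQ_x = (5548 − 3279)/[(3279+5548)/2] = 2269/4413.5 ≈ 0.5141.
%ΔP_y = (30.8 − 49.6)/[(49.6+30.8)/2] ≈ -0.4677.
E_xy = 0.5141/-0.4677 ≈ -1.099.
E_xy < 0, so hot dogs and hot dog buns are complements.

-1.099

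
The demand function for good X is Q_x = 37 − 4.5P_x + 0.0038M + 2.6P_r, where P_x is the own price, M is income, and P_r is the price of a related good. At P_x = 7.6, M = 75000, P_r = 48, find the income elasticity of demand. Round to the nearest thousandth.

0.691

Evaluating quantity at (P_x, M, P_r) gives Q_x = 37 − 4.5(7.6) + 0.0038(75000) + 2.6(48) = 37 − 34.2 + 285 + 124.8 = 412.6.
∂Q_x/∂M = +0.0038, so E_I = 0.0038·(75000/412.6) ≈ 0.691.
E_I ∈ (0,1): normal good (necessity).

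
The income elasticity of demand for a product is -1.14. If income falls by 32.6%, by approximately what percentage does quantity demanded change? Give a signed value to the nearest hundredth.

37.16

%ΔQ ≈ E × %ΔI = (-1.14) × (-32.6%) ≈ 37.16%.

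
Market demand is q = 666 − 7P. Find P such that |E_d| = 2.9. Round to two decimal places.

Set −bP/(a − bP) = −2.9 ⇒ bP = 2.9(a − bP) ⇒ bP(1+2.9) = 2.9·a.
P = 2.9·666/(7·3.9) ≈ 70.75.

70.75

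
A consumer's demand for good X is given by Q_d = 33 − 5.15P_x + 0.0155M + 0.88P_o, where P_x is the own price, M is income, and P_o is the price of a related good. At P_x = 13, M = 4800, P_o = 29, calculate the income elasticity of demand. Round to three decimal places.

Substituting, Q_d = 33 − 5.15(13) + 0.0155(4800) + 0.88(29) = 33 − 66.95 + 74.4 + 25.52 = 65.97.
∂Q_d/∂M = +0.0155, so E_I = 0.0155·(4800/65.97) ≈ 1.128.
E_I > 1: normal good (luxury).

1.128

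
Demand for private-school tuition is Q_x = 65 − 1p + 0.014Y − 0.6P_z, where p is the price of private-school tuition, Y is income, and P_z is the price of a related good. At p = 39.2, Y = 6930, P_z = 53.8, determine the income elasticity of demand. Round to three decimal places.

First evaluate Q_x: 65 − 1(39.2) + 0.014(6930) − 0.6(53.8) = 65 − 39.2 + 97.02 − 32.28 = 90.54.
∂Q_x/∂Y = +0.014, so E_I = 0.014·(6930/90.54) ≈ 1.072.
E_I > 1: normal good (luxury).

1.072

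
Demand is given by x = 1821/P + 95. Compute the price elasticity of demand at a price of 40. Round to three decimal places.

At P = 40, x = 140.525.
dx/dP = −1821/P² = −1.1381.
Point elasticity E = (dx/dP)·(P/x) = -1.1381 × 40/140.525 ≈ -0.324.
|E| < 1, so demand is inelastic at this price.

-0.324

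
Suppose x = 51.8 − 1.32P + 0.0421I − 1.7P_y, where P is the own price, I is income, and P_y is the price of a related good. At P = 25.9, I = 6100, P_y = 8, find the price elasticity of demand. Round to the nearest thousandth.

Substituting, x = 51.8 − 1.32(25.9) + 0.0421(6100) − 1.7(8) = 51.8 − 34.188 + 256.81 − 13.6 = 260.822.
∂x/∂P = −1.32, so E_p = (−1.32)·(25.9/260.822) ≈ -0.131.
|E_p| < 1: demand is inelastic.

-0.131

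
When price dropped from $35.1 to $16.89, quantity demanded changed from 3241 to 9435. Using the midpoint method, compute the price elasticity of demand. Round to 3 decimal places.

-1.395

%Δq = (9435 − 3241)/[(3241 + 9435)/2] = 6194/6338 ≈ 0.9773.
%Δp = (16.89 − 35.1)/[(35.1 + 16.89)/2] = -18.21/25.995 ≈ -0.7005.
Arc elasticity E = %Δq/%Δp ≈ 0.9773/-0.7005 ≈ -1.395.
|E| > 1: demand is elastic over this range.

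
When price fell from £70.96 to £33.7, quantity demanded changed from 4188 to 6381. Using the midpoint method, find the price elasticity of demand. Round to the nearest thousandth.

-0.583

%Δq = (6381 − 4188)/[(4188 + 6381)/2] = 2193/5284.5 ≈ 0.4150.
%ΔP = (33.7 − 70.96)/[(70.96 + 33.7)/2] = -37.26/52.33 ≈ -0.7120.
Arc elasticity E = %Δq/%ΔP ≈ 0.4150/-0.7120 ≈ -0.583.
|E| < 1: demand is inelastic over this range.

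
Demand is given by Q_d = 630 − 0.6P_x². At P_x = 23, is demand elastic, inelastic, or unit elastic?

At P_x = 23, Q_d = 312.6.
dQ_d/dP_x = −2·0.6·P_x = −27.6.
Point elasticity E = (dQ_d/dP_x)·(P_x/Q_d) = -27.6 × 23/312.6 ≈ -2.031.
|E| ≈ 2.031 > 1, so demand is elastic.

elastic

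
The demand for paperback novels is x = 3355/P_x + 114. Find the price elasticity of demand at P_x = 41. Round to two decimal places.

At P_x = 41, x = 195.8293.
dx/dP_x = −3355/P_x² = −1.9958.
Point elasticity E = (dx/dP_x)·(P_x/x) = -1.9958 × 41/195.8293 ≈ -0.42.
|E| < 1, so demand is inelastic at this price.

-0.42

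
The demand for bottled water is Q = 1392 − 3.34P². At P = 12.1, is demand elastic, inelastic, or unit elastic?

elastic

At P = 12.1, Q = 902.9906.
dQ/dP = −2·3.34·P = −80.828.
Point elasticity E = (dQ/dP)·(P/Q) = -80.828 × 12.1/902.9906 ≈ -1.083.
|E| ≈ 1.083 > 1, so demand is elastic.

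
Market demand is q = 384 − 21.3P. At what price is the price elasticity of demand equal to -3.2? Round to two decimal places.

Set −bP/(a − bP) = −3.2 ⇒ bP = 3.2(a − bP) ⇒ bP(1+3.2) = 3.2·a.
P = 3.2·384/(21.3·4.2) ≈ 13.74.

13.74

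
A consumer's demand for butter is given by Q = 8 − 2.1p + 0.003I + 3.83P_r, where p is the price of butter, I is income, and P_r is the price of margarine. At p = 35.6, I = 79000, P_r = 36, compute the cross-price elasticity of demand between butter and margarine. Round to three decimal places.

0.447

Q = 8 − 2.1(35.6) + 0.003(79000) + 3.83(36) = 8 − 74.76 + 237 + 137.88 = 308.12.
∂Q/∂P_r = +3.83, so E_xy = 3.83·(36/308.12) ≈ 0.447.
E_xy > 0: the goods are substitutes.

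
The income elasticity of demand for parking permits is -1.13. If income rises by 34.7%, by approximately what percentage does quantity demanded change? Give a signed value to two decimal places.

%ΔQ ≈ E × %ΔI = (-1.13) × (34.7%) ≈ -39.21%.

-39.21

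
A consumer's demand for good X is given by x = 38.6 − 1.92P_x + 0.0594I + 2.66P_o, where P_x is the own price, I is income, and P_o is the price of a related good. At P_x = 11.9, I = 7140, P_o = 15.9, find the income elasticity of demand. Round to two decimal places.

0.88

At the given point, x = 38.6 − 1.92(11.9) + 0.0594(7140) + 2.66(15.9) = 38.6 − 22.848 + 424.116 + 42.294 = 482.162.
∂x/∂I = +0.0594, so E_I = 0.0594·(7140/482.162) ≈ 0.88.
E_I ∈ (0,1): normal good (necessity).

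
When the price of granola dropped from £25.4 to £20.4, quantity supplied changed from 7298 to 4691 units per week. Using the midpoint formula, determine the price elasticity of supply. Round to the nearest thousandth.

1.992

%Δq = (4691 − 7298)/[(7298 + 4691)/2] = -2607/5994.5 ≈ -0.4349.
%Δp = (20.4 − 25.4)/[(25.4 + 20.4)/2] = -5/22.9 ≈ -0.2183.
Arc elasticity E = %Δq/%Δp ≈ -0.4349/-0.2183 ≈ 1.992.
|E| > 1: supply is elastic over this range.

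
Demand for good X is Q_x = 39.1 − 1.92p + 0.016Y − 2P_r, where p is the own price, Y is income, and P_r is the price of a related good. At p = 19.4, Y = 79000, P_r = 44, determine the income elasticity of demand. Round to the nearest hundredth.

Evaluating quantity at (p, Y, P_r) gives Q_x = 39.1 − 1.92(19.4) + 0.016(79000) − 2(44) = 39.1 − 37.248 + 1264 − 88 = 1177.852.
∂Q_x/∂Y = +0.016, so E_I = 0.016·(79000/1177.852) ≈ 1.07.
E_I > 1: normal good (luxury).

1.07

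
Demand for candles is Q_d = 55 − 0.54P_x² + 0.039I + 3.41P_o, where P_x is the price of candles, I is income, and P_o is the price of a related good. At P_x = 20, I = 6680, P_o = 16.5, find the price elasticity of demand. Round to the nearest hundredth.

-2.77

First evaluate Q_d: 55 − 0.54(20)² + 0.039(6680) + 3.41(16.5) = 55 − 216 + 260.52 + 56.265 = 155.785.
∂Q_d/∂P_x = −2·0.54·P_x = -21.6, so E_p = -21.6·(20/155.785) ≈ -2.77.
|E_p| > 1: demand is elastic.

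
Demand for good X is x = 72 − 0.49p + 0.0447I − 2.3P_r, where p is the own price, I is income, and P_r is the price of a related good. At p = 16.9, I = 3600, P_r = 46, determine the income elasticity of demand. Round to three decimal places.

1.354

Substituting, x = 72 − 0.49(16.9) + 0.0447(3600) − 2.3(46) = 72 − 8.281 + 160.92 − 105.8 = 118.839.
∂x/∂I = +0.0447, so E_I = 0.0447·(3600/118.839) ≈ 1.354.
E_I > 1: normal good (luxury).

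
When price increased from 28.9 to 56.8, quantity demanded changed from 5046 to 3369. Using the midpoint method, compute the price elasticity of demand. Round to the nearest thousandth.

-0.612

%Δq = (3369 − 5046)/[(5046 + 3369)/2] = -1677/4207.5 ≈ -0.3986.
%ΔP = (56.8 − 28.9)/[(28.9 + 56.8)/2] = 27.9/42.85 ≈ 0.6511.
Arc elasticity E = %Δq/%ΔP ≈ -0.3986/0.6511 ≈ -0.612.
|E| < 1: demand is inelastic over this range.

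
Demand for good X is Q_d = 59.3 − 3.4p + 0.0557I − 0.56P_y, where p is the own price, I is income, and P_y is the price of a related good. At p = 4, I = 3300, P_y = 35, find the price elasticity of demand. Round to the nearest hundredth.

Q_d = 59.3 − 3.4(4) + 0.0557(3300) − 0.56(35) = 59.3 − 13.6 + 183.81 − 19.6 = 209.91.
∂Q_d/∂p = −3.4, so E_p = (−3.4)·(4/209.91) ≈ -0.06.
|E_p| < 1: demand is inelastic.

-0.06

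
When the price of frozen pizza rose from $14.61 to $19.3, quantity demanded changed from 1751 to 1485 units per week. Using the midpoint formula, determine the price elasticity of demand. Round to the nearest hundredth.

-0.59

%Δq = (1485 − 1751)/[(1751 + 1485)/2] = -266/1618 ≈ -0.1644.
%ΔP = (19.3 − 14.61)/[(14.61 + 19.3)/2] = 4.69/16.955 ≈ 0.2766.
Arc elasticity E = %Δq/%ΔP ≈ -0.1644/0.2766 ≈ -0.59.
|E| < 1: demand is inelastic over this range.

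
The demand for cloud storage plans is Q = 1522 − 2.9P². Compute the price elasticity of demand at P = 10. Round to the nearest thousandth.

-0.471

At P = 10, Q = 1232.
dQ/dP = −2·2.9·P = −58.
Point elasticity E = (dQ/dP)·(P/Q) = -58 × 10/1232 ≈ -0.471.
|E| < 1, so demand is inelastic at this price.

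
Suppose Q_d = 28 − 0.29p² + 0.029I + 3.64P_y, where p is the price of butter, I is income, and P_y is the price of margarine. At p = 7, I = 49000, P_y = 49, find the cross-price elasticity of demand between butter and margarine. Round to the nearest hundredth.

0.11

Q_d = 28 − 0.29(7)² + 0.029(49000) + 3.64(49) = 28 − 14.21 + 1421 + 178.36 = 1613.15.
∂Q_d/∂P_y = +3.64, so E_xy = 3.64·(49/1613.15) ≈ 0.11.
E_xy > 0: the goods are substitutes.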